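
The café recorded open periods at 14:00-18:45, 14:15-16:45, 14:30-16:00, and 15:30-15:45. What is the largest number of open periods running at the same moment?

At 15:30, 4 of the intervals are simultaneously active.
No point has more.

4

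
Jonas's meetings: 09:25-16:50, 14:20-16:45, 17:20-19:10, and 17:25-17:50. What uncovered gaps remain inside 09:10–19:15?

After merging, the occupied span is 09:25–16:50, 17:20–19:10.
Gaps within 09:10–19:15: 09:10–09:25, 16:50–17:20, 19:10–19:15.

09:10–09:25, 16:50–17:20, 19:10–19:15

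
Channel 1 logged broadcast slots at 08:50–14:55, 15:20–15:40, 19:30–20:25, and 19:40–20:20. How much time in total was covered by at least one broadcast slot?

Merged: 08:50–14:55, 15:20–15:40, 19:30–20:25.
Lengths: 6 h 5 min + 20 min + 55 min = 7 h 20 min.

7 h 20 min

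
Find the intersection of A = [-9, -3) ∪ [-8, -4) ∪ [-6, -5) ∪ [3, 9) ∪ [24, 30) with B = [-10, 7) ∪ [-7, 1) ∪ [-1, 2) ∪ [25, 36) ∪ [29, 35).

First set merges to [-9, -3), [3, 9), [24, 30).
Second set merges to [-10, 7), [25, 36).
[-9, -3) meets the second set on [-9, -3).
[3, 9) meets the second set on [3, 7).
[24, 30) meets the second set on [25, 30).

[-9, -3) ∪ [3, 7) ∪ [25, 30)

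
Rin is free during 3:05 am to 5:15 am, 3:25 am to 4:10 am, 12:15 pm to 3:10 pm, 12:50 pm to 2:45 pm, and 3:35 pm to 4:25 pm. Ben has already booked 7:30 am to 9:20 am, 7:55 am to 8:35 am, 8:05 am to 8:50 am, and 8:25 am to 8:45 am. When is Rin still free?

3:05 am–5:15 am, 12:15 pm–3:10 pm, 3:35 pm–4:25 pm

A, merged: 3:05 am–5:15 am, 12:15 pm–3:10 pm, 3:35 pm–4:25 pm.
B, merged: 7:30 am–9:20 am.
3:05 am–5:15 am: no B overlap → unchanged.
12:15 pm–3:10 pm: no B overlap → unchanged.
3:35 pm–4:25 pm: no B overlap → unchanged.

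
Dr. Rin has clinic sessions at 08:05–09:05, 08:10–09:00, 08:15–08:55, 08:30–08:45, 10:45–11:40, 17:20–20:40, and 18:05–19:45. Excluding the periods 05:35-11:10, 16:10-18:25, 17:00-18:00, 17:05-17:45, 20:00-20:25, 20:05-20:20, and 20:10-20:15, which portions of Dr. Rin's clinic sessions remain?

A, merged: 08:05–09:05, 10:45–11:40, 17:20–20:40.
B, merged: 05:35–11:10, 16:10–18:25, 20:00–20:25.
08:05–09:05: fully covered by B → removed.
10:45–11:40 minus B → 11:10–11:40.
17:20–20:40 minus B → 18:25–20:00, 20:25–20:40.

11:10–11:40, 18:25–20:00, 20:25–20:40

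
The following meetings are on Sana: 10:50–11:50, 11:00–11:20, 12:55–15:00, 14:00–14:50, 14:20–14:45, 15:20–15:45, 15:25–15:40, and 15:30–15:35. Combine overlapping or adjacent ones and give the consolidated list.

11:00-11:20 overlaps/touches 10:50-11:50 → extend to 10:50-11:50.
12:55-15:00 is disjoint → start new block.
14:00-14:50 overlaps/touches 12:55-15:00 → extend to 12:55-15:00.
14:20-14:45 overlaps/touches 12:55-15:00 → extend to 12:55-15:00.
15:20-15:45 is disjoint → start new block.
15:25-15:40 overlaps/touches 15:20-15:45 → extend to 15:20-15:45.
15:30-15:35 overlaps/touches 15:20-15:45 → extend to 15:20-15:45.

10:50-11:50, 12:55-15:00, 15:20-15:45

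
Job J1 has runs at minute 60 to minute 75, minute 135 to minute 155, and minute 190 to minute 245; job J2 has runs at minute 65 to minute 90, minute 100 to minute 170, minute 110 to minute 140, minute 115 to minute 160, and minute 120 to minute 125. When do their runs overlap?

minute 65 to minute 75, minute 135 to minute 155

Merge the second list: minute 65 to minute 90, minute 100 to minute 170.
minute 60 to minute 75 overlaps B on minute 65 to minute 75.
minute 135 to minute 155 overlaps B on minute 135 to minute 155.
minute 190 to minute 245 falls entirely outside B.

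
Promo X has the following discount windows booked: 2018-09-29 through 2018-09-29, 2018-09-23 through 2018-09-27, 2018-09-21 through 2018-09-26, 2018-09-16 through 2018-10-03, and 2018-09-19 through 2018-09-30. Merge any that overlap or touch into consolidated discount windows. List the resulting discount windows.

Sort by start: 2018-09-16 through 2018-10-03, 2018-09-19 through 2018-09-30, 2018-09-21 through 2018-09-26, 2018-09-23 through 2018-09-27, 2018-09-29 through 2018-09-29.
2018-09-19 through 2018-09-30 overlaps/touches 2018-09-16 through 2018-10-03 → extend to 2018-09-16 through 2018-10-03.
2018-09-21 through 2018-09-26 overlaps/touches 2018-09-16 through 2018-10-03 → extend to 2018-09-16 through 2018-10-03.
2018-09-23 through 2018-09-27 overlaps/touches 2018-09-16 through 2018-10-03 → extend to 2018-09-16 through 2018-10-03.
2018-09-29 through 2018-09-29 overlaps/touches 2018-09-16 through 2018-10-03 → extend to 2018-09-16 through 2018-10-03.

2018-09-16 through 2018-10-03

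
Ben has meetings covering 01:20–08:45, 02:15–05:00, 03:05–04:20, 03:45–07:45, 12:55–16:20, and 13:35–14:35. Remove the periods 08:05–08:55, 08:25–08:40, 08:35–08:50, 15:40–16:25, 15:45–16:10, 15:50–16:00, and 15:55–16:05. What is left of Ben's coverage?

First set merges to 01:20-08:45, 12:55-16:20.
Second set merges to 08:05-08:55, 15:40-16:25.
01:20-08:45 with B removed leaves 01:20-08:05.
12:55-16:20 with B removed leaves 12:55-15:40.

01:20-08:05, 12:55-15:40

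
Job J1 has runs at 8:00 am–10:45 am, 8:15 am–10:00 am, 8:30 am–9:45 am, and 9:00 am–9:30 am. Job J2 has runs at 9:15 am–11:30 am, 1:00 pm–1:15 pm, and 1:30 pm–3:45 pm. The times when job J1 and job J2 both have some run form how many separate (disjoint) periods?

1

Merge the first list: 8:00 am–10:45 am.
A ∩ B = 9:15 am–10:45 am.
That is 1 disjoint piece.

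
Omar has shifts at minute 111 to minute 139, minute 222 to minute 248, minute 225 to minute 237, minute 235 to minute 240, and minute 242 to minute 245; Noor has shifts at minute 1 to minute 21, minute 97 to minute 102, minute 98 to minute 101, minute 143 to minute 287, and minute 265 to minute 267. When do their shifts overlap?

Merge the first list: minute 111 to minute 139, minute 222 to minute 248.
Merge the second list: minute 1 to minute 21, minute 97 to minute 102, minute 143 to minute 287.
minute 111 to minute 139: no overlap with the second set.
minute 222 to minute 248 meets the second set on minute 222 to minute 248.

minute 222 to minute 248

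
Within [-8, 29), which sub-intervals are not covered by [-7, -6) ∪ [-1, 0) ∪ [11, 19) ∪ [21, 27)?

The merged coverage is [-7, -6), [-1, 0), [11, 19), [21, 27).
Uncovered inside [-8, 29): [-8, -7), [-6, -1), [0, 11), [19, 21), [27, 29).

[-8, -7) ∪ [-6, -1) ∪ [0, 11) ∪ [19, 21) ∪ [27, 29)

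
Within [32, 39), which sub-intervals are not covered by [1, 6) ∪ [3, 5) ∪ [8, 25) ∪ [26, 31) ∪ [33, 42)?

[32, 33)

The merged coverage is [1, 6), [8, 25), [26, 31), [33, 42).
Gaps within [32, 39): [32, 33).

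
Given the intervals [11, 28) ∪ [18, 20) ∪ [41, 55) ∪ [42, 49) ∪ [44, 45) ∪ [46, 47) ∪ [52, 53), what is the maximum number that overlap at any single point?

At 44, 3 of the intervals are simultaneously active.
No point has more.

3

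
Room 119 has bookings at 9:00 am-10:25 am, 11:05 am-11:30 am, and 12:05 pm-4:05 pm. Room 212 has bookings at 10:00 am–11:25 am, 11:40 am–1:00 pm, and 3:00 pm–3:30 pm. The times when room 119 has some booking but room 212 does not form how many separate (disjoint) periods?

A \ B = 9:00 am–10:00 am, 11:25 am–11:30 am, 1:00 pm–3:00 pm, 3:30 pm–4:05 pm.
That is 4 disjoint pieces.

4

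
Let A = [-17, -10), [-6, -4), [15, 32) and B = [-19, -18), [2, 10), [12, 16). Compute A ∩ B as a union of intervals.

[15, 16)

[-17, -10) falls entirely outside B.
[-6, -4) falls entirely outside B.
[15, 32) overlaps B on [15, 16).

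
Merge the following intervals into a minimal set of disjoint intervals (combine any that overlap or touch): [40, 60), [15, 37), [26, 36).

Sort by start: [15, 37), [26, 36), [40, 60).
[26, 36) overlaps/touches [15, 37) → extend to [15, 37).
[40, 60) is disjoint → start new block.

[15, 37) ∪ [40, 60)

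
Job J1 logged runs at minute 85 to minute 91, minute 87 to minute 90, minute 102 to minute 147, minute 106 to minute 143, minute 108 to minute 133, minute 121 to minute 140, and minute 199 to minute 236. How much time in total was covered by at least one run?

Merged: minute 85 to minute 91, minute 102 to minute 147, minute 199 to minute 236.
Lengths: 6 minutes + 45 minutes + 37 minutes = 88 minutes.

88 minutes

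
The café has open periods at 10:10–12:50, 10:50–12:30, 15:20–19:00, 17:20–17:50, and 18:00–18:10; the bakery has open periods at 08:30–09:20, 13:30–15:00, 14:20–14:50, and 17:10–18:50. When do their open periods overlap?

17:10–18:50

A, merged: 10:10–12:50, 15:20–19:00.
B, merged: 08:30–09:20, 13:30–15:00, 17:10–18:50.
10:10–12:50 meets no B interval.
15:20–19:00 ∩ B → 17:10–18:50.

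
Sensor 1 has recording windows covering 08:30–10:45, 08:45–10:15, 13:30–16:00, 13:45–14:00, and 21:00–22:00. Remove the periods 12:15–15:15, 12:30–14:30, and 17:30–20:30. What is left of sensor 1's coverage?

08:30–10:45, 15:15–16:00, 21:00–22:00

A, merged: 08:30–10:45, 13:30–16:00, 21:00–22:00.
B, merged: 12:15–15:15, 17:30–20:30.
08:30–10:45: nothing removed.
13:30–16:00 \ B = 15:15–16:00.
21:00–22:00: nothing removed.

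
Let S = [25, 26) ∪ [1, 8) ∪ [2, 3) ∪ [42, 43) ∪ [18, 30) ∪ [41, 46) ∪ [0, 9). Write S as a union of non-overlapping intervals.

Sort by start: [0, 9), [1, 8), [2, 3), [18, 30), [25, 26), [41, 46), [42, 43).
[1, 8) overlaps/touches [0, 9) → extend to [0, 9).
[2, 3) overlaps/touches [0, 9) → extend to [0, 9).
[18, 30) is disjoint → start new block.
[25, 26) overlaps/touches [18, 30) → extend to [18, 30).
[41, 46) is disjoint → start new block.
[42, 43) overlaps/touches [41, 46) → extend to [41, 46).

[0, 9) ∪ [18, 30) ∪ [41, 46)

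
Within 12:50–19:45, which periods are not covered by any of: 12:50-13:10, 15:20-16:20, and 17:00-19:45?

13:10-15:20, 16:20-17:00

The merged coverage is 12:50-13:10, 15:20-16:20, 17:00-19:45.
Complement within 12:50-19:45: 13:10-15:20, 16:20-17:00.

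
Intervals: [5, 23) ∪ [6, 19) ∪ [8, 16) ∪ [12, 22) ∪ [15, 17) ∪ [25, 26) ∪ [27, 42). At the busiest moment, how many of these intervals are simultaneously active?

5

At 15, 5 of the intervals are simultaneously active.
No point has more.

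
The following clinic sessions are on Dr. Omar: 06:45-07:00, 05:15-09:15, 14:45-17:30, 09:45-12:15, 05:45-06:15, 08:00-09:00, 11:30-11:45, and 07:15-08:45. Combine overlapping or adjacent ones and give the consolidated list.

Sort by start: 05:15-09:15, 05:45-06:15, 06:45-07:00, 07:15-08:45, 08:00-09:00, 09:45-12:15, 11:30-11:45, 14:45-17:30.
05:45-06:15 overlaps/touches 05:15-09:15 → extend to 05:15-09:15.
06:45-07:00 overlaps/touches 05:15-09:15 → extend to 05:15-09:15.
07:15-08:45 overlaps/touches 05:15-09:15 → extend to 05:15-09:15.
08:00-09:00 overlaps/touches 05:15-09:15 → extend to 05:15-09:15.
09:45-12:15 is disjoint → start new block.
11:30-11:45 overlaps/touches 09:45-12:15 → extend to 09:45-12:15.
14:45-17:30 is disjoint → start new block.

05:15-09:15, 09:45-12:15, 14:45-17:30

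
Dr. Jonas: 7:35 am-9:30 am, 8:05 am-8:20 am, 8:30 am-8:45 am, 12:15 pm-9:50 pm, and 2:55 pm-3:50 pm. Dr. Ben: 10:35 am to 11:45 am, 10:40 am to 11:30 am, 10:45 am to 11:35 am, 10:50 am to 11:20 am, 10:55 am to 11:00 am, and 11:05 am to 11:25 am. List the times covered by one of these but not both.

First set merges to 7:35 am–9:30 am, 12:15 pm–9:50 pm.
Second set merges to 10:35 am–11:45 am.
A \ B = 7:35 am–9:30 am, 12:15 pm–9:50 pm.
B \ A = 10:35 am–11:45 am.
Union of the two gives the symmetric difference.

7:35 am–9:30 am, 10:35 am–11:45 am, 12:15 pm–9:50 pm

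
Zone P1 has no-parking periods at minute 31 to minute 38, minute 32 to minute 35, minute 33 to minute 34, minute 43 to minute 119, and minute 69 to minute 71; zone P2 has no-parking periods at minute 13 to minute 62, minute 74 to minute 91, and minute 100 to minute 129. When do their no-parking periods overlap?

minute 31 to minute 38, minute 43 to minute 62, minute 74 to minute 91, minute 100 to minute 119

Merge the first list: minute 31 to minute 38, minute 43 to minute 119.
minute 31 to minute 38 overlaps B on minute 31 to minute 38.
minute 43 to minute 119 overlaps B on minute 43 to minute 62, minute 74 to minute 91, minute 100 to minute 119.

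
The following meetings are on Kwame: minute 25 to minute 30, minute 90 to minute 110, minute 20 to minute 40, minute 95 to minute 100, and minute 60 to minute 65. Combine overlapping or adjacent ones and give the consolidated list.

minute 20 to minute 40, minute 60 to minute 65, minute 90 to minute 110

Sort by start: minute 20 to minute 40, minute 25 to minute 30, minute 60 to minute 65, minute 90 to minute 110, minute 95 to minute 100.
minute 25 to minute 30 overlaps/touches minute 20 to minute 40 → extend to minute 20 to minute 40.
minute 60 to minute 65 is disjoint → start new block.
minute 90 to minute 110 is disjoint → start new block.
minute 95 to minute 100 overlaps/touches minute 90 to minute 110 → extend to minute 90 to minute 110.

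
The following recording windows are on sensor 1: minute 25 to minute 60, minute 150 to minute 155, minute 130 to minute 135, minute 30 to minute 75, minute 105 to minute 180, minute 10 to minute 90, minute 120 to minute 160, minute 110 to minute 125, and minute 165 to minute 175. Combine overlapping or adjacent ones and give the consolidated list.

Sort by start: minute 10 to minute 90, minute 25 to minute 60, minute 30 to minute 75, minute 105 to minute 180, minute 110 to minute 125, minute 120 to minute 160, minute 130 to minute 135, minute 150 to minute 155, minute 165 to minute 175.
minute 25 to minute 60 overlaps/touches minute 10 to minute 90 → extend to minute 10 to minute 90.
minute 30 to minute 75 overlaps/touches minute 10 to minute 90 → extend to minute 10 to minute 90.
minute 105 to minute 180 is disjoint → start new block.
minute 110 to minute 125 overlaps/touches minute 105 to minute 180 → extend to minute 105 to minute 180.
minute 120 to minute 160 overlaps/touches minute 105 to minute 180 → extend to minute 105 to minute 180.
minute 130 to minute 135 overlaps/touches minute 105 to minute 180 → extend to minute 105 to minute 180.
minute 150 to minute 155 overlaps/touches minute 105 to minute 180 → extend to minute 105 to minute 180.
minute 165 to minute 175 overlaps/touches minute 105 to minute 180 → extend to minute 105 to minute 180.

minute 10 to minute 90, minute 105 to minute 180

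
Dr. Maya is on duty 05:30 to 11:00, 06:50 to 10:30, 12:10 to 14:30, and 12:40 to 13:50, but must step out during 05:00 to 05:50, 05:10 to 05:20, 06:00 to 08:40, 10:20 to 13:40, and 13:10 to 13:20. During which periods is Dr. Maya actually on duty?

First set merges to 05:30-11:00, 12:10-14:30.
Second set merges to 05:00-05:50, 06:00-08:40, 10:20-13:40.
05:30-11:00 \ B = 05:50-06:00, 08:40-10:20.
12:10-14:30 \ B = 13:40-14:30.

05:50-06:00, 08:40-10:20, 13:40-14:30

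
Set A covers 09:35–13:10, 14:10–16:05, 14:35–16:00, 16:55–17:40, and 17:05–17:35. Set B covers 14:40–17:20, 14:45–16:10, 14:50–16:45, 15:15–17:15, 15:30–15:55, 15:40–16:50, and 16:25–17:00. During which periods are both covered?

A, merged: 09:35–13:10, 14:10–16:05, 16:55–17:40.
B, merged: 14:40–17:20.
09:35–13:10 falls entirely outside B.
14:10–16:05 overlaps B on 14:40–16:05.
16:55–17:40 overlaps B on 16:55–17:20.

14:40–16:05, 16:55–17:20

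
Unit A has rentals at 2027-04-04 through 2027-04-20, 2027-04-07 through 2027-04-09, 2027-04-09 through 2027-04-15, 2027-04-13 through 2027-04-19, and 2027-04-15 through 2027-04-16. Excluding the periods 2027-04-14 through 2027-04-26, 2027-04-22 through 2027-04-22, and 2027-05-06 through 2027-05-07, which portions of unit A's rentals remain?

2027-04-04 through 2027-04-13

A, merged: 2027-04-04 through 2027-04-20.
B, merged: 2027-04-14 through 2027-04-26, 2027-05-06 through 2027-05-07.
2027-04-04 through 2027-04-20 \ B = 2027-04-04 through 2027-04-13.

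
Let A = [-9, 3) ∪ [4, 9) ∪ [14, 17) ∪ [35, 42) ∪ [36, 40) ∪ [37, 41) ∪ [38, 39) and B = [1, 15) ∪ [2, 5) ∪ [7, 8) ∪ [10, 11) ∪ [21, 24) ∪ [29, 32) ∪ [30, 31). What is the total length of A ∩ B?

First set merges to [-9, 3), [4, 9), [14, 17), [35, 42).
Second set merges to [1, 15), [21, 24), [29, 32).
A ∩ B = [1, 3), [4, 9), [14, 15).
Total: 2 + 5 + 1 = 8.

8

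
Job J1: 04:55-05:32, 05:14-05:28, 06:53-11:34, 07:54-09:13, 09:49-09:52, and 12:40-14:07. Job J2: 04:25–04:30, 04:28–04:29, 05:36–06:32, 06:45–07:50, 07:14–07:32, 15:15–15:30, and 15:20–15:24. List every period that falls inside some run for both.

06:53–07:50

First set merges to 04:55–05:32, 06:53–11:34, 12:40–14:07.
Second set merges to 04:25–04:30, 05:36–06:32, 06:45–07:50, 15:15–15:30.
04:55–05:32 meets no B interval.
06:53–11:34 ∩ B → 06:53–07:50.
12:40–14:07 meets no B interval.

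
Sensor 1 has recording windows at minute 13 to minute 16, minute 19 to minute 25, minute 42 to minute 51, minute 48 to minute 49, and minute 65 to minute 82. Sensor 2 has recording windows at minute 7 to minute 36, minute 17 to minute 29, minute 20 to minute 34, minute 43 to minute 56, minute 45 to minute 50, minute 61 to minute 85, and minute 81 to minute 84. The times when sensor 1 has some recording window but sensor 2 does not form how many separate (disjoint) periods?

1

Merge the first list: minute 13 to minute 16, minute 19 to minute 25, minute 42 to minute 51, minute 65 to minute 82.
Merge the second list: minute 7 to minute 36, minute 43 to minute 56, minute 61 to minute 85.
A \ B = minute 42 to minute 43.
That is 1 disjoint piece.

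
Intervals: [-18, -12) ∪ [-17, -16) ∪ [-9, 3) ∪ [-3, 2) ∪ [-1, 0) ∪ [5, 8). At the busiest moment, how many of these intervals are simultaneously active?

Sweep endpoints in order; track running count of active intervals.
Peak of 3 reached at -1.

3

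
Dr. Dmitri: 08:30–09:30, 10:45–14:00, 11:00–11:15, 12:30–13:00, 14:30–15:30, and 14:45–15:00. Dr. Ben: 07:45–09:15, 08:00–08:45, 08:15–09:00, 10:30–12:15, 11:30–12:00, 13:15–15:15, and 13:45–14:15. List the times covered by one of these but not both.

07:45-08:30, 09:15-09:30, 10:30-10:45, 12:15-13:15, 14:00-14:30, 15:15-15:30

First set merges to 08:30-09:30, 10:45-14:00, 14:30-15:30.
Second set merges to 07:45-09:15, 10:30-12:15, 13:15-15:15.
A but not B: 09:15-09:30, 12:15-13:15, 15:15-15:30.
B but not A: 07:45-08:30, 10:30-10:45, 14:00-14:30.
Combining gives A △ B.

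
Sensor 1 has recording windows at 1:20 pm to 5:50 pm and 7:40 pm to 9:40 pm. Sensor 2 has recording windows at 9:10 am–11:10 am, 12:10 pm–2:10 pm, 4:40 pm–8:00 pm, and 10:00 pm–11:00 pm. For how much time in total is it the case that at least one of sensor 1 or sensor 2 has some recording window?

A ∪ B = 9:10 am–11:10 am, 12:10 pm–9:40 pm, 10:00 pm–11:00 pm.
Total: 2 h + 9 h 30 min + 1 h = 12 h 30 min.

12 h 30 min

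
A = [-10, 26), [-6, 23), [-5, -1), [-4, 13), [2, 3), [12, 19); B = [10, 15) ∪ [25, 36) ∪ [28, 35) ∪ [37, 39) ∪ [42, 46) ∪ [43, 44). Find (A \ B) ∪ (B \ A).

Merge the first list: [-10, 26).
Merge the second list: [10, 15), [25, 36), [37, 39), [42, 46).
A but not B: [-10, 10), [15, 25).
B but not A: [26, 36), [37, 39), [42, 46).
Combining gives A △ B.

[-10, 10) ∪ [15, 25) ∪ [26, 36) ∪ [37, 39) ∪ [42, 46)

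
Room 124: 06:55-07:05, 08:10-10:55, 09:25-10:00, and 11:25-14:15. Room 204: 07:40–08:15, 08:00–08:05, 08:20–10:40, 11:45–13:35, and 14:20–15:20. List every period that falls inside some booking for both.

08:10–08:15, 08:20–10:40, 11:45–13:35

A, merged: 06:55–07:05, 08:10–10:55, 11:25–14:15.
B, merged: 07:40–08:15, 08:20–10:40, 11:45–13:35, 14:20–15:20.
06:55–07:05 falls entirely outside B.
08:10–10:55 overlaps B on 08:10–08:15, 08:20–10:40.
11:25–14:15 overlaps B on 11:45–13:35.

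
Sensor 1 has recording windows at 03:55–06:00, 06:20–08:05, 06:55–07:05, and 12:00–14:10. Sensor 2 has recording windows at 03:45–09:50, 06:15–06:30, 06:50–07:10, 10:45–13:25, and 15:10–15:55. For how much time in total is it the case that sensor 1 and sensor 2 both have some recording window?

A, merged: 03:55–06:00, 06:20–08:05, 12:00–14:10.
B, merged: 03:45–09:50, 10:45–13:25, 15:10–15:55.
A ∩ B = 03:55–06:00, 06:20–08:05, 12:00–13:25.
Total: 2 h 5 min + 1 h 45 min + 1 h 25 min = 5 h 15 min.

5 h 15 min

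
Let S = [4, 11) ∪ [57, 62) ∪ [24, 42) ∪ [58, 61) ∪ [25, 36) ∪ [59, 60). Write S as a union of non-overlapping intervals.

Sort by start: [4, 11), [24, 42), [25, 36), [57, 62), [58, 61), [59, 60).
[24, 42) is disjoint → start new block.
[25, 36) overlaps/touches [24, 42) → extend to [24, 42).
[57, 62) is disjoint → start new block.
[58, 61) overlaps/touches [57, 62) → extend to [57, 62).
[59, 60) overlaps/touches [57, 62) → extend to [57, 62).

[4, 11) ∪ [24, 42) ∪ [57, 62)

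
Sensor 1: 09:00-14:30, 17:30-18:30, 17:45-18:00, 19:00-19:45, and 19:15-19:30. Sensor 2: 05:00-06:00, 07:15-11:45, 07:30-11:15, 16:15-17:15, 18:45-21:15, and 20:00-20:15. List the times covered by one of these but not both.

05:00–06:00, 07:15–09:00, 11:45–14:30, 16:15–17:15, 17:30–18:30, 18:45–19:00, 19:45–21:15

First set merges to 09:00–14:30, 17:30–18:30, 19:00–19:45.
Second set merges to 05:00–06:00, 07:15–11:45, 16:15–17:15, 18:45–21:15.
A \ B = 11:45–14:30, 17:30–18:30.
B \ A = 05:00–06:00, 07:15–09:00, 16:15–17:15, 18:45–19:00, 19:45–21:15.
Union of the two gives the symmetric difference.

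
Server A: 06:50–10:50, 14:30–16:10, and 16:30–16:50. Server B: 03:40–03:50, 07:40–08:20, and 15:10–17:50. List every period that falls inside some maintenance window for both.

06:50-10:50 overlaps B on 07:40-08:20.
14:30-16:10 overlaps B on 15:10-16:10.
16:30-16:50 overlaps B on 16:30-16:50.

07:40-08:20, 15:10-16:10, 16:30-16:50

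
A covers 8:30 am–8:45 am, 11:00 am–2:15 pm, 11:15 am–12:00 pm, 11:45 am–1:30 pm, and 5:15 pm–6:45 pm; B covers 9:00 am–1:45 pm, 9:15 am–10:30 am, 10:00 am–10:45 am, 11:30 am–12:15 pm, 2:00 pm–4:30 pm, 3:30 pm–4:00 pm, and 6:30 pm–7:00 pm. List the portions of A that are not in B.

First set merges to 8:30 am–8:45 am, 11:00 am–2:15 pm, 5:15 pm–6:45 pm.
Second set merges to 9:00 am–1:45 pm, 2:00 pm–4:30 pm, 6:30 pm–7:00 pm.
8:30 am–8:45 am: nothing removed.
11:00 am–2:15 pm \ B = 1:45 pm–2:00 pm.
5:15 pm–6:45 pm \ B = 5:15 pm–6:30 pm.

8:30 am–8:45 am, 1:45 pm–2:00 pm, 5:15 pm–6:30 pm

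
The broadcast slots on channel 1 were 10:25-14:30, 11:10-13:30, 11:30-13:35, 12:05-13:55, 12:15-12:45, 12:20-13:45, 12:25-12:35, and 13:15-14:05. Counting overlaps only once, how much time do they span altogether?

4 h 5 min

Merged: 10:25–14:30.
Length: 4 h 5 min.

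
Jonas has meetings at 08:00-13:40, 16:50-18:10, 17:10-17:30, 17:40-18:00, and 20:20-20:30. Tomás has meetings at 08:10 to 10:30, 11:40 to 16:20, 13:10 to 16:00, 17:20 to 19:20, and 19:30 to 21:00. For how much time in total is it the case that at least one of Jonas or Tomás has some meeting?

12 h 20 min

First set merges to 08:00–13:40, 16:50–18:10, 20:20–20:30.
Second set merges to 08:10–10:30, 11:40–16:20, 17:20–19:20, 19:30–21:00.
A ∪ B = 08:00–16:20, 16:50–19:20, 19:30–21:00.
Total: 8 h 20 min + 2 h 30 min + 1 h 30 min = 12 h 20 min.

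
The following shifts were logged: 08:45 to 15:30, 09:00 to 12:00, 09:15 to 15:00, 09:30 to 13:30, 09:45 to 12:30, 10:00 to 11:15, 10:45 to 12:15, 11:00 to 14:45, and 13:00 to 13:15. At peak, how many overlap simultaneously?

8

Sweep endpoints in order; track running count of active intervals.
Peak of 8 reached at 11:00.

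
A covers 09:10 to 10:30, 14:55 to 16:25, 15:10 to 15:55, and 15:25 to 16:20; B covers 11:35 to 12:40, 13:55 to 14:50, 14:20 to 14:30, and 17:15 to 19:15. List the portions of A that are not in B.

First set merges to 09:10–10:30, 14:55–16:25.
Second set merges to 11:35–12:40, 13:55–14:50, 17:15–19:15.
09:10–10:30: no B overlap → unchanged.
14:55–16:25: no B overlap → unchanged.

09:10–10:30, 14:55–16:25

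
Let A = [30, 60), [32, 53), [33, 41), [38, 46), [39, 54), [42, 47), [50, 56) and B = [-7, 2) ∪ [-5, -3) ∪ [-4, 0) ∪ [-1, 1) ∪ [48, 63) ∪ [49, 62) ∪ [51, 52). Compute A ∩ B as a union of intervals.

[48, 60)

First set merges to [30, 60).
Second set merges to [-7, 2), [48, 63).
[30, 60) meets the second set on [48, 60).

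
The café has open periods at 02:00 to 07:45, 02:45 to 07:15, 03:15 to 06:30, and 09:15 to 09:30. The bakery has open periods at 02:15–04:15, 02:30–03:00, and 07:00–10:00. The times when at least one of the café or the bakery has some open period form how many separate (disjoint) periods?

1

A, merged: 02:00–07:45, 09:15–09:30.
B, merged: 02:15–04:15, 07:00–10:00.
A ∪ B = 02:00–10:00.
That is 1 disjoint piece.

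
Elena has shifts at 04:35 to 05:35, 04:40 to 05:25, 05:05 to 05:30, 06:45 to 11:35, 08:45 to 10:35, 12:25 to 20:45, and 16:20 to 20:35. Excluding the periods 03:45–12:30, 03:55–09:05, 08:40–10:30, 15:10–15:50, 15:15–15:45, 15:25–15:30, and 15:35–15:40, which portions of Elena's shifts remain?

12:30-15:10, 15:50-20:45

First set merges to 04:35-05:35, 06:45-11:35, 12:25-20:45.
Second set merges to 03:45-12:30, 15:10-15:50.
04:35-05:35: fully covered by B → removed.
06:45-11:35: fully covered by B → removed.
12:25-20:45 minus B → 12:30-15:10, 15:50-20:45.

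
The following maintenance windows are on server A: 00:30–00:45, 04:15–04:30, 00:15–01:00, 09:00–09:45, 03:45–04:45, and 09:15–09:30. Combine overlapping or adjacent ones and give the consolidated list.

00:15–01:00, 03:45–04:45, 09:00–09:45

Sort by start: 00:15–01:00, 00:30–00:45, 03:45–04:45, 04:15–04:30, 09:00–09:45, 09:15–09:30.
00:30–00:45 overlaps/touches 00:15–01:00 → extend to 00:15–01:00.
03:45–04:45 is disjoint → start new block.
04:15–04:30 overlaps/touches 03:45–04:45 → extend to 03:45–04:45.
09:00–09:45 is disjoint → start new block.
09:15–09:30 overlaps/touches 09:00–09:45 → extend to 09:00–09:45.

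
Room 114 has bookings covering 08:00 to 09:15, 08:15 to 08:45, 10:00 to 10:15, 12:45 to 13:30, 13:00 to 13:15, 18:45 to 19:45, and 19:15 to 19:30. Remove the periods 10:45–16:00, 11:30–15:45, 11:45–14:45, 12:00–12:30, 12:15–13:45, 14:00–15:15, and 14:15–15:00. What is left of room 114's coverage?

08:00–09:15, 10:00–10:15, 18:45–19:45

First set merges to 08:00–09:15, 10:00–10:15, 12:45–13:30, 18:45–19:45.
Second set merges to 10:45–16:00.
08:00–09:15 is untouched.
10:00–10:15 is untouched.
12:45–13:30 lies entirely inside B → drops out.
18:45–19:45 is untouched.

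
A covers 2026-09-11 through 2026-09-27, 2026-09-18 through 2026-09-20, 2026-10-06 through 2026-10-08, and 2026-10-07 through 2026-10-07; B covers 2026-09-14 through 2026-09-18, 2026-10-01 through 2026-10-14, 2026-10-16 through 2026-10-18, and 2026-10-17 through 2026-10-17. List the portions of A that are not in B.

Merge the first list: 2026-09-11 through 2026-09-27, 2026-10-06 through 2026-10-08.
Merge the second list: 2026-09-14 through 2026-09-18, 2026-10-01 through 2026-10-14, 2026-10-16 through 2026-10-18.
2026-09-11 through 2026-09-27 with B removed leaves 2026-09-11 through 2026-09-13, 2026-09-19 through 2026-09-27.
2026-10-06 through 2026-10-08 lies entirely inside B → drops out.

2026-09-11 through 2026-09-13, 2026-09-19 through 2026-09-27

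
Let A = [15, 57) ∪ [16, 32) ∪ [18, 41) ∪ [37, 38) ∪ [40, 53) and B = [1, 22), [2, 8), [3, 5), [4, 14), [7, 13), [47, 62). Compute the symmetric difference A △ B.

Merge the first list: [15, 57).
Merge the second list: [1, 22), [47, 62).
A \ B = [22, 47).
B \ A = [1, 15), [57, 62).
Union of the two gives the symmetric difference.

[1, 15) ∪ [22, 47) ∪ [57, 62)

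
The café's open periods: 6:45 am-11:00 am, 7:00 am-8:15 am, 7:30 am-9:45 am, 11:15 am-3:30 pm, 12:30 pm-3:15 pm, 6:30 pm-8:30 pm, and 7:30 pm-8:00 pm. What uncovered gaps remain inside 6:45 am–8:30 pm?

11:00 am–11:15 am, 3:30 pm–6:30 pm

The merged coverage is 6:45 am–11:00 am, 11:15 am–3:30 pm, 6:30 pm–8:30 pm.
Gaps within 6:45 am–8:30 pm: 11:00 am–11:15 am, 3:30 pm–6:30 pm.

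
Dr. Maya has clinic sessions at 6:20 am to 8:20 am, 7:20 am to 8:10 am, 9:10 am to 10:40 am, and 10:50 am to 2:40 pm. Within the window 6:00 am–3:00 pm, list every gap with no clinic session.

6:00 am–6:20 am, 8:20 am–9:10 am, 10:40 am–10:50 am, 2:40 pm–3:00 pm

After merging, the occupied span is 6:20 am–8:20 am, 9:10 am–10:40 am, 10:50 am–2:40 pm.
Uncovered inside 6:00 am–3:00 pm: 6:00 am–6:20 am, 8:20 am–9:10 am, 10:40 am–10:50 am, 2:40 pm–3:00 pm.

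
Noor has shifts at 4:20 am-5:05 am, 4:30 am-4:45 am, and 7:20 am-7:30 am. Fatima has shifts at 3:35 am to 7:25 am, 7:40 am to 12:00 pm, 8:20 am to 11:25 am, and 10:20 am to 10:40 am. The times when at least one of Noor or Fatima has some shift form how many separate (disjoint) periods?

Merge the first list: 4:20 am–5:05 am, 7:20 am–7:30 am.
Merge the second list: 3:35 am–7:25 am, 7:40 am–12:00 pm.
A ∪ B = 3:35 am–7:30 am, 7:40 am–12:00 pm.
That is 2 disjoint pieces.

2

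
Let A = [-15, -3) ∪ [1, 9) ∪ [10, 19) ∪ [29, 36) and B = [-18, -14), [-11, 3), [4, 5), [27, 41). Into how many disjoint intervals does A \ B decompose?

4

A \ B = [-14, -11), [3, 4), [5, 9), [10, 19).
That is 4 disjoint pieces.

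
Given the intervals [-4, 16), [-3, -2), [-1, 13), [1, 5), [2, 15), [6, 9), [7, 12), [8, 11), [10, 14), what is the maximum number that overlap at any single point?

Sweep endpoints in order; track running count of active intervals.
Peak of 6 reached at 8.

6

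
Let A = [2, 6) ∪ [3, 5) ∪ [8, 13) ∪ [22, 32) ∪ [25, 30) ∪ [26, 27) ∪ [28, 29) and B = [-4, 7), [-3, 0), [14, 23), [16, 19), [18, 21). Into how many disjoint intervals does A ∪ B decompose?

3

First set merges to [2, 6), [8, 13), [22, 32).
Second set merges to [-4, 7), [14, 23).
A ∪ B = [-4, 7), [8, 13), [14, 32).
That is 3 disjoint pieces.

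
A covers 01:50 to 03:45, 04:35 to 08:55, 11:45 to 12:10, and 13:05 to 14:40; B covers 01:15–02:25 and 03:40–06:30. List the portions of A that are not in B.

02:25–03:40, 06:30–08:55, 11:45–12:10, 13:05–14:40

01:50–03:45 with B removed leaves 02:25–03:40.
04:35–08:55 with B removed leaves 06:30–08:55.
11:45–12:10 is untouched.
13:05–14:40 is untouched.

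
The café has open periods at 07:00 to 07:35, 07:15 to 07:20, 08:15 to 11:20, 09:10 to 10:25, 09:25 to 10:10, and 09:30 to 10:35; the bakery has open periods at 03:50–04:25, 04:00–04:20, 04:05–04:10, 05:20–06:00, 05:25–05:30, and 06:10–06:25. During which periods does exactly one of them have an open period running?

A, merged: 07:00-07:35, 08:15-11:20.
B, merged: 03:50-04:25, 05:20-06:00, 06:10-06:25.
A but not B: 07:00-07:35, 08:15-11:20.
B but not A: 03:50-04:25, 05:20-06:00, 06:10-06:25.
Combining gives A △ B.

03:50-04:25, 05:20-06:00, 06:10-06:25, 07:00-07:35, 08:15-11:20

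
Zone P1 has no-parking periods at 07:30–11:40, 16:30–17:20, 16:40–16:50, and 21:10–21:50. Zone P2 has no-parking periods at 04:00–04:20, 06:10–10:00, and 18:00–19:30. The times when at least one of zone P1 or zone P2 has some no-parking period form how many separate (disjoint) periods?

5

First set merges to 07:30–11:40, 16:30–17:20, 21:10–21:50.
A ∪ B = 04:00–04:20, 06:10–11:40, 16:30–17:20, 18:00–19:30, 21:10–21:50.
That is 5 disjoint pieces.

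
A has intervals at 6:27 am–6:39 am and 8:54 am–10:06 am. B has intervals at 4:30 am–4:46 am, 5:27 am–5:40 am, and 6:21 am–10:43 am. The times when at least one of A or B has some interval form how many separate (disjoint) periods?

A ∪ B = 4:30 am–4:46 am, 5:27 am–5:40 am, 6:21 am–10:43 am.
That is 3 disjoint pieces.

3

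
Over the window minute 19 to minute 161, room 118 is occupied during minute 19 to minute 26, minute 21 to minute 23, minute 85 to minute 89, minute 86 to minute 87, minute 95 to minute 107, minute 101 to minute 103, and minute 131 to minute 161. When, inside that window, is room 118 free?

minute 26 to minute 85, minute 89 to minute 95, minute 107 to minute 131

Covered (merged): minute 19 to minute 26, minute 85 to minute 89, minute 95 to minute 107, minute 131 to minute 161.
Gaps within minute 19 to minute 161: minute 26 to minute 85, minute 89 to minute 95, minute 107 to minute 131.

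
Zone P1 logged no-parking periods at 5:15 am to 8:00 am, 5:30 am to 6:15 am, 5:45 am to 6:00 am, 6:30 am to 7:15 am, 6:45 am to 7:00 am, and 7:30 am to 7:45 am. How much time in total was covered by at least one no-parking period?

2 h 45 min

Merged: 5:15 am–8:00 am.
Length: 2 h 45 min.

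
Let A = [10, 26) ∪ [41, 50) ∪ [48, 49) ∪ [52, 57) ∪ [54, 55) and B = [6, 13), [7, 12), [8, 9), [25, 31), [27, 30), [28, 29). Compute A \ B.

Merge the first list: [10, 26), [41, 50), [52, 57).
Merge the second list: [6, 13), [25, 31).
[10, 26) \ B = [13, 25).
[41, 50): nothing removed.
[52, 57): nothing removed.

[13, 25) ∪ [41, 50) ∪ [52, 57)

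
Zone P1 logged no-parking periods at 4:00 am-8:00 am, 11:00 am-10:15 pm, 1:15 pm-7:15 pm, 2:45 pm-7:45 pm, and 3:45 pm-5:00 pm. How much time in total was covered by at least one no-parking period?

15 h 15 min

Merged: 4:00 am–8:00 am, 11:00 am–10:15 pm.
Lengths: 4 h + 11 h 15 min = 15 h 15 min.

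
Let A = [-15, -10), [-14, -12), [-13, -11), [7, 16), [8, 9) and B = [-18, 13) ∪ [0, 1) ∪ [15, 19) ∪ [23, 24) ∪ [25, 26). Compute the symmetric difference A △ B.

[-18, -15) ∪ [-10, 7) ∪ [13, 15) ∪ [16, 19) ∪ [23, 24) ∪ [25, 26)

Merge the first list: [-15, -10), [7, 16).
Merge the second list: [-18, 13), [15, 19), [23, 24), [25, 26).
Only in the first: [13, 15).
Only in the second: [-18, -15), [-10, 7), [16, 19), [23, 24), [25, 26).
Together these are the periods covered by exactly one.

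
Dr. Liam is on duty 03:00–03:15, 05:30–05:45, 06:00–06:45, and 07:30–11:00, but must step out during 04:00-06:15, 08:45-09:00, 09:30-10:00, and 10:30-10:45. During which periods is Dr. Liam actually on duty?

03:00–03:15: nothing removed.
05:30–05:45: entirely removed.
06:00–06:45 \ B = 06:15–06:45.
07:30–11:00 \ B = 07:30–08:45, 09:00–09:30, 10:00–10:30, 10:45–11:00.

03:00–03:15, 06:15–06:45, 07:30–08:45, 09:00–09:30, 10:00–10:30, 10:45–11:00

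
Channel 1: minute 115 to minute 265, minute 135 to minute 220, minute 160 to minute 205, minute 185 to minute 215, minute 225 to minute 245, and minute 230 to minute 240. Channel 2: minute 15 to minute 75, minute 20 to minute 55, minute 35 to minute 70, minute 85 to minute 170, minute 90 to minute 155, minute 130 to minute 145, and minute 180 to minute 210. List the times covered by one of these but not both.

Merge the first list: minute 115 to minute 265.
Merge the second list: minute 15 to minute 75, minute 85 to minute 170, minute 180 to minute 210.
A but not B: minute 170 to minute 180, minute 210 to minute 265.
B but not A: minute 15 to minute 75, minute 85 to minute 115.
Combining gives A △ B.

minute 15 to minute 75, minute 85 to minute 115, minute 170 to minute 180, minute 210 to minute 265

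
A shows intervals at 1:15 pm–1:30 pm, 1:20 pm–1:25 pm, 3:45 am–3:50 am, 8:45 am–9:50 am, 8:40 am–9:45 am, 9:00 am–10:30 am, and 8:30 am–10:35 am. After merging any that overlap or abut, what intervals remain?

3:45 am–3:50 am, 8:30 am–10:35 am, 1:15 pm–1:30 pm

Sort by start: 3:45 am–3:50 am, 8:30 am–10:35 am, 8:40 am–9:45 am, 8:45 am–9:50 am, 9:00 am–10:30 am, 1:15 pm–1:30 pm, 1:20 pm–1:25 pm.
8:30 am–10:35 am is disjoint → start new block.
8:40 am–9:45 am overlaps/touches 8:30 am–10:35 am → extend to 8:30 am–10:35 am.
8:45 am–9:50 am overlaps/touches 8:30 am–10:35 am → extend to 8:30 am–10:35 am.
9:00 am–10:30 am overlaps/touches 8:30 am–10:35 am → extend to 8:30 am–10:35 am.
1:15 pm–1:30 pm is disjoint → start new block.
1:20 pm–1:25 pm overlaps/touches 1:15 pm–1:30 pm → extend to 1:15 pm–1:30 pm.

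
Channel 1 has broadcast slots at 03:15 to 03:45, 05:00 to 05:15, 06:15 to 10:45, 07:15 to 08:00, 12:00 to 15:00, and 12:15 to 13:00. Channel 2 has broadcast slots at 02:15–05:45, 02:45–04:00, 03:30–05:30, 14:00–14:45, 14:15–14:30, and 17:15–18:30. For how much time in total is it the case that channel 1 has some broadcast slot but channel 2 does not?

6 h 45 min

First set merges to 03:15–03:45, 05:00–05:15, 06:15–10:45, 12:00–15:00.
Second set merges to 02:15–05:45, 14:00–14:45, 17:15–18:30.
A \ B = 06:15–10:45, 12:00–14:00, 14:45–15:00.
Total: 4 h 30 min + 2 h + 15 min = 6 h 45 min.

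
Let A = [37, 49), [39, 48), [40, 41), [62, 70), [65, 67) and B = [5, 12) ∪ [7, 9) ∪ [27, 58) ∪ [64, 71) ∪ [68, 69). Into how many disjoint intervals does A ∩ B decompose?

First set merges to [37, 49), [62, 70).
Second set merges to [5, 12), [27, 58), [64, 71).
A ∩ B = [37, 49), [64, 70).
That is 2 disjoint pieces.

2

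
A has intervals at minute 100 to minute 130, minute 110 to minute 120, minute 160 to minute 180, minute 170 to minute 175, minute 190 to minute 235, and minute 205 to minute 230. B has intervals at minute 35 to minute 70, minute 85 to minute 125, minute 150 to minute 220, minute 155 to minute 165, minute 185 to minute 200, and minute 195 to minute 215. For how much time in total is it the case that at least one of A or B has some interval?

First set merges to minute 100 to minute 130, minute 160 to minute 180, minute 190 to minute 235.
Second set merges to minute 35 to minute 70, minute 85 to minute 125, minute 150 to minute 220.
A ∪ B = minute 35 to minute 70, minute 85 to minute 130, minute 150 to minute 235.
Total: 35 minutes + 45 minutes + 85 minutes = 165 minutes.

165 minutes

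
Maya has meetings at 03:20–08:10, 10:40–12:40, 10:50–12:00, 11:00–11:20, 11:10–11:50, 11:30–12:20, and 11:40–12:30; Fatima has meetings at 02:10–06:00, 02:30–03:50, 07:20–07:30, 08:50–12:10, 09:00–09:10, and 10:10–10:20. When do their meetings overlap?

03:20–06:00, 07:20–07:30, 10:40–12:10

A, merged: 03:20–08:10, 10:40–12:40.
B, merged: 02:10–06:00, 07:20–07:30, 08:50–12:10.
03:20–08:10 overlaps B on 03:20–06:00, 07:20–07:30.
10:40–12:40 overlaps B on 10:40–12:10.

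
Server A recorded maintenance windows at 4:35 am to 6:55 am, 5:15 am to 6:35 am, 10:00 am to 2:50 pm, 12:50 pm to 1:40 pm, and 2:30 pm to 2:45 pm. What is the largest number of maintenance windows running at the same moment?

At 5:15 am, 2 of the intervals are simultaneously active.
No point has more.

2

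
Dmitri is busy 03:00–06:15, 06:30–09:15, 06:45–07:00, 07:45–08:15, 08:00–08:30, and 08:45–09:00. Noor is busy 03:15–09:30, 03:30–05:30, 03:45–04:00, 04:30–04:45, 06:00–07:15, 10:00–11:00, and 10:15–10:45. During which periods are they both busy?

03:15–06:15, 06:30–09:15

Merge the first list: 03:00–06:15, 06:30–09:15.
Merge the second list: 03:15–09:30, 10:00–11:00.
03:00–06:15 overlaps B on 03:15–06:15.
06:30–09:15 overlaps B on 06:30–09:15.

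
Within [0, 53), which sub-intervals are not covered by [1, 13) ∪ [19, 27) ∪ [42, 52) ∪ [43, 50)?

[0, 1) ∪ [13, 19) ∪ [27, 42) ∪ [52, 53)

Covered (merged): [1, 13), [19, 27), [42, 52).
Complement within [0, 53): [0, 1), [13, 19), [27, 42), [52, 53).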